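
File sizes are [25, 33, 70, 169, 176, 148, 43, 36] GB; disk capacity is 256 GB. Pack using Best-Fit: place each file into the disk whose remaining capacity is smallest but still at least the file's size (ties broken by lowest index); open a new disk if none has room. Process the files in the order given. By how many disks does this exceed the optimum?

Best-Fit: [25,33,70] [169] [176,43,36] [148] → 4 disks.
Total size 700 GB; any packing needs at least ⌈700/256⌉ = 3 disks.
An optimal packing achieves that bound: [176,70] [169,43,36] [148,33,25] → 3 disks.
Excess: 4 − 3 = 1.

1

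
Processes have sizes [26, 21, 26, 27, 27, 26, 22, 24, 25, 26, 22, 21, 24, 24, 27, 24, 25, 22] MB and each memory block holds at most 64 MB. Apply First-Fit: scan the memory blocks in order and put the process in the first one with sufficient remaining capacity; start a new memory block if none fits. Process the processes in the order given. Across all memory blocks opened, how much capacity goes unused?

137

26 MB → memory block 1 (remaining 38 MB)
21 MB → memory block 1 (remaining 17 MB)
26 MB → memory block 2 (remaining 38 MB)
27 MB → memory block 2 (remaining 11 MB)
27 MB → memory block 3 (remaining 37 MB)
26 MB → memory block 3 (remaining 11 MB)
22 MB → memory block 4 (remaining 42 MB)
24 MB → memory block 4 (remaining 18 MB)
25 MB → memory block 5 (remaining 39 MB)
26 MB → memory block 5 (remaining 13 MB)
22 MB → memory block 6 (remaining 42 MB)
21 MB → memory block 6 (remaining 21 MB)
24 MB → memory block 7 (remaining 40 MB)
24 MB → memory block 7 (remaining 16 MB)
27 MB → memory block 8 (remaining 37 MB)
24 MB → memory block 8 (remaining 13 MB)
25 MB → memory block 9 (remaining 39 MB)
22 MB → memory block 9 (remaining 17 MB)
9 memory blocks × 64 MB = 576 MB; used 439 MB; unused 137 MB.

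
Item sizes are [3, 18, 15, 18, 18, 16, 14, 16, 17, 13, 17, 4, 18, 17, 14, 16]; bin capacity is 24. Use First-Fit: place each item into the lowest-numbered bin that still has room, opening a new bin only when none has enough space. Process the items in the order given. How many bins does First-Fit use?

14

Put 3 in bin 1; 21 remain.
Put 18 in bin 1; 3 remain.
Put 15 in bin 2; 9 remain.
Put 18 in bin 3; 6 remain.
Put 18 in bin 4; 6 remain.
Put 16 in bin 5; 8 remain.
Put 14 in bin 6; 10 remain.
Put 16 in bin 7; 8 remain.
Put 17 in bin 8; 7 remain.
Put 13 in bin 9; 11 remain.
Put 17 in bin 10; 7 remain.
Put 4 in bin 2; 5 remain.
Put 18 in bin 11; 6 remain.
Put 17 in bin 12; 7 remain.
Put 14 in bin 13; 10 remain.
Put 16 in bin 14; 8 remain.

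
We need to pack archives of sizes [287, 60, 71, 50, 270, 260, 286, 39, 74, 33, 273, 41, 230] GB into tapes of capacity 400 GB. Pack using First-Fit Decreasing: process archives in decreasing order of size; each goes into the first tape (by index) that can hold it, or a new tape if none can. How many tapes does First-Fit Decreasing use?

6 tapes

Sorted descending: 287, 286, 273, 270, 260, 230, 74, 71, 60, 50, 41, 39, 33.
287 GB → tape 1 (remaining 113 GB)
286 GB → tape 2 (remaining 114 GB)
273 GB → tape 3 (remaining 127 GB)
270 GB → tape 4 (remaining 130 GB)
260 GB → tape 5 (remaining 140 GB)
230 GB → tape 6 (remaining 170 GB)
74 GB → tape 1 (remaining 39 GB)
71 GB → tape 2 (remaining 43 GB)
60 GB → tape 3 (remaining 67 GB)
50 GB → tape 3 (remaining 17 GB)
41 GB → tape 2 (remaining 2 GB)
39 GB → tape 1 (remaining 0 GB)
33 GB → tape 4 (remaining 97 GB)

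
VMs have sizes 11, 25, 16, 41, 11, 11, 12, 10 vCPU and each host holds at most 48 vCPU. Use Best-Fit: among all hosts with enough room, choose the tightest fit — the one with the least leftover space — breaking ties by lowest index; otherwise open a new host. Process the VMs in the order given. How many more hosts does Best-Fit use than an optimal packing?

1

Best-Fit: [11,25,11] [16,11,12] [41] [10] → 4 hosts.
Total size 137 vCPU; any packing needs at least ⌈137/48⌉ = 3 hosts.
An optimal packing achieves that bound: [41] [25,12,11] [16,11,11,10] → 3 hosts.
Excess: 4 − 3 = 1.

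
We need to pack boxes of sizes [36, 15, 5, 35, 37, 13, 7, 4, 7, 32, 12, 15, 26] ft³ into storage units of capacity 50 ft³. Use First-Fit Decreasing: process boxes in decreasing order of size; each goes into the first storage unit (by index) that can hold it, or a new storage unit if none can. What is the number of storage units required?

Sorted descending: 37, 36, 35, 32, 26, 15, 15, 13, 12, 7, 7, 5, 4.
storage unit 1: place 37 ft³, 13 ft³ left
storage unit 2: place 36 ft³, 14 ft³ left
storage unit 3: place 35 ft³, 15 ft³ left
storage unit 4: place 32 ft³, 18 ft³ left
storage unit 5: place 26 ft³, 24 ft³ left
storage unit 3: place 15 ft³, 0 ft³ left
storage unit 4: place 15 ft³, 3 ft³ left
storage unit 1: place 13 ft³, 0 ft³ left
storage unit 2: place 12 ft³, 2 ft³ left
storage unit 5: place 7 ft³, 17 ft³ left
storage unit 5: place 7 ft³, 10 ft³ left
storage unit 5: place 5 ft³, 5 ft³ left
storage unit 5: place 4 ft³, 1 ft³ left

5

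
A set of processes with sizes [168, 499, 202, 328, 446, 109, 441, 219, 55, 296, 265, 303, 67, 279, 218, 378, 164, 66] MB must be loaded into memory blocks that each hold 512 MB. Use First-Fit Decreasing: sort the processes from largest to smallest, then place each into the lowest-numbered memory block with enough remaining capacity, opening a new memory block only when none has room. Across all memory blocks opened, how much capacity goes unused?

Sorted descending: 499, 446, 441, 378, 328, 303, 296, 279, 265, 219, 218, 202, 168, 164, 109, 67, 66, 55.
memory block 1: place 499 MB, 13 MB left
memory block 2: place 446 MB, 66 MB left
memory block 3: place 441 MB, 71 MB left
memory block 4: place 378 MB, 134 MB left
memory block 5: place 328 MB, 184 MB left
memory block 6: place 303 MB, 209 MB left
memory block 7: place 296 MB, 216 MB left
memory block 8: place 279 MB, 233 MB left
memory block 9: place 265 MB, 247 MB left
memory block 8: place 219 MB, 14 MB left
memory block 9: place 218 MB, 29 MB left
memory block 6: place 202 MB, 7 MB left
memory block 5: place 168 MB, 16 MB left
memory block 7: place 164 MB, 52 MB left
memory block 4: place 109 MB, 25 MB left
memory block 3: place 67 MB, 4 MB left
memory block 2: place 66 MB, 0 MB left
memory block 10: place 55 MB, 457 MB left
10 memory blocks × 512 MB = 5120 MB; used 4503 MB; unused 617 MB.

617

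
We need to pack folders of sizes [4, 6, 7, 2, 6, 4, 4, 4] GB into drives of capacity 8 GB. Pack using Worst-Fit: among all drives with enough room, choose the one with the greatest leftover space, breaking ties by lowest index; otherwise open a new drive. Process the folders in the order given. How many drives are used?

drive 1: place 4 GB, 4 GB left
drive 2: place 6 GB, 2 GB left
drive 3: place 7 GB, 1 GB left
drive 1: place 2 GB, 2 GB left
drive 4: place 6 GB, 2 GB left
drive 5: place 4 GB, 4 GB left
drive 5: place 4 GB, 0 GB left
drive 6: place 4 GB, 4 GB left

6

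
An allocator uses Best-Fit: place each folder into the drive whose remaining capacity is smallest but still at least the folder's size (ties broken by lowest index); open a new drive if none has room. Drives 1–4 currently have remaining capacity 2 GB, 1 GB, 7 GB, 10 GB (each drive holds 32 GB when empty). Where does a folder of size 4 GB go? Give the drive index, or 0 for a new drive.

Drives with room: drive 3 (7 GB), drive 4 (10 GB).
Tightest fit is drive 3 with 7 GB free.

3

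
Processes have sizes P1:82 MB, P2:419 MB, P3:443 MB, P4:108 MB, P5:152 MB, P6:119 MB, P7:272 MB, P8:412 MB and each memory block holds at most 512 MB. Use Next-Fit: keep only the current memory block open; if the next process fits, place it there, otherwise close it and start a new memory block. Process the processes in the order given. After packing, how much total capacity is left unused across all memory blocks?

553

Put P1 (82 MB) in memory block 1; 430 MB remain.
Put P2 (419 MB) in memory block 1; 11 MB remain.
Put P3 (443 MB) in memory block 2; 69 MB remain.
Put P4 (108 MB) in memory block 3; 404 MB remain.
Put P5 (152 MB) in memory block 3; 252 MB remain.
Put P6 (119 MB) in memory block 3; 133 MB remain.
Put P7 (272 MB) in memory block 4; 240 MB remain.
Put P8 (412 MB) in memory block 5; 100 MB remain.
5 memory blocks × 512 MB = 2560 MB; used 2007 MB; unused 553 MB.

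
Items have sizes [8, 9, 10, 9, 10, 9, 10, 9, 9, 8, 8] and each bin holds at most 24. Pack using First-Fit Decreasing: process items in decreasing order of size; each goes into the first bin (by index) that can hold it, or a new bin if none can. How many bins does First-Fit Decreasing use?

Sorted descending: 10, 10, 10, 9, 9, 9, 9, 9, 8, 8, 8.
10 → bin 1 (remaining 14)
10 → bin 1 (remaining 4)
10 → bin 2 (remaining 14)
9 → bin 2 (remaining 5)
9 → bin 3 (remaining 15)
9 → bin 3 (remaining 6)
9 → bin 4 (remaining 15)
9 → bin 4 (remaining 6)
8 → bin 5 (remaining 16)
8 → bin 5 (remaining 8)
8 → bin 5 (remaining 0)

5 bins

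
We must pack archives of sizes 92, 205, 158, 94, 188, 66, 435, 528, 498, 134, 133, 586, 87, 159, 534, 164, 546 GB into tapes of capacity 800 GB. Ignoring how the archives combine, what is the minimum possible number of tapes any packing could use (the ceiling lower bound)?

Total size = 92 + 205 + 158 + 94 + 188 + 66 + 435 + 528 + 498 + 134 + 133 + 586 + 87 + 159 + 534 + 164 + 546 = 4607 GB.
⌈4607 / 800⌉ = 6.

6 tapes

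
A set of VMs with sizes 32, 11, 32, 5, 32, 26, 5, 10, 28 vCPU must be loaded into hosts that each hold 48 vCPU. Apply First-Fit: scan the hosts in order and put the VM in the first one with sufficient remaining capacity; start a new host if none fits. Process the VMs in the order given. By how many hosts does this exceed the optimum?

0

First-Fit: [32,11,5] [32,5,10] [32] [26] [28] → 5 hosts.
5 VMs exceed 24 vCPU (half the capacity), and no two of those can share a host, so at least 5 hosts are needed.
So 5 is already optimal.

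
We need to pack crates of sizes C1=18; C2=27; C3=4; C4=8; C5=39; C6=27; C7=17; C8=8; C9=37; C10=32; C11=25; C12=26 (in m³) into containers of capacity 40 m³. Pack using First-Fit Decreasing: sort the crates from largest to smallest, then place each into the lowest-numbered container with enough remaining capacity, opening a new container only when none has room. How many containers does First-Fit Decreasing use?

8

Sorted descending: 39, 37, 32, 27, 27, 26, 25, 18, 17, 8, 8, 4.
Put 39 m³ in container 1; 1 m³ remain.
Put 37 m³ in container 2; 3 m³ remain.
Put 32 m³ in container 3; 8 m³ remain.
Put 27 m³ in container 4; 13 m³ remain.
Put 27 m³ in container 5; 13 m³ remain.
Put 26 m³ in container 6; 14 m³ remain.
Put 25 m³ in container 7; 15 m³ remain.
Put 18 m³ in container 8; 22 m³ remain.
Put 17 m³ in container 8; 5 m³ remain.
Put 8 m³ in container 3; 0 m³ remain.
Put 8 m³ in container 4; 5 m³ remain.
Put 4 m³ in container 4; 1 m³ remain.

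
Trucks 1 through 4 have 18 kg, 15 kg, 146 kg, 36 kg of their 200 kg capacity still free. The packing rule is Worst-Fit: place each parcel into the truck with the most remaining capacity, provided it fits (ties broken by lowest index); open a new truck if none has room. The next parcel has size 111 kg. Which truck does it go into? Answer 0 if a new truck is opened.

3

Trucks with room: truck 3 (146 kg).
Most room is truck 3 with 146 kg free.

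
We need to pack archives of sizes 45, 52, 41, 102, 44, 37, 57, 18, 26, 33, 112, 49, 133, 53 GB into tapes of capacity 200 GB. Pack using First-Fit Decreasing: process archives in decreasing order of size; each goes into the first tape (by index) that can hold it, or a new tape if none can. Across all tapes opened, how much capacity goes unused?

Sorted descending: 133, 112, 102, 57, 53, 52, 49, 45, 44, 41, 37, 33, 26, 18.
Put 133 GB in tape 1; 67 GB remain.
Put 112 GB in tape 2; 88 GB remain.
Put 102 GB in tape 3; 98 GB remain.
Put 57 GB in tape 1; 10 GB remain.
Put 53 GB in tape 2; 35 GB remain.
Put 52 GB in tape 3; 46 GB remain.
Put 49 GB in tape 4; 151 GB remain.
Put 45 GB in tape 3; 1 GB remain.
Put 44 GB in tape 4; 107 GB remain.
Put 41 GB in tape 4; 66 GB remain.
Put 37 GB in tape 4; 29 GB remain.
Put 33 GB in tape 2; 2 GB remain.
Put 26 GB in tape 4; 3 GB remain.
Put 18 GB in tape 5; 182 GB remain.
5 tapes × 200 GB = 1000 GB; used 802 GB; unused 198 GB.

198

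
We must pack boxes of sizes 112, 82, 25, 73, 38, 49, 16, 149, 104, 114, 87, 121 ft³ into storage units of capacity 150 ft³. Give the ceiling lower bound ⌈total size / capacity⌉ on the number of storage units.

Total size = 112 + 82 + 25 + 73 + 38 + 49 + 16 + 149 + 104 + 114 + 87 + 121 = 970 ft³.
⌈970 / 150⌉ = 7.

7 storage units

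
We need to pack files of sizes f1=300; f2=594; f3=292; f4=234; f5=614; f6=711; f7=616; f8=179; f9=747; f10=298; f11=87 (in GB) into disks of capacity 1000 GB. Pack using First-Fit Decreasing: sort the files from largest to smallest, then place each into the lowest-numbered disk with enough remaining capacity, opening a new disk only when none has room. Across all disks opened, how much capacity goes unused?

Sorted descending: 747, 711, 616, 614, 594, 300, 298, 292, 234, 179, 87.
disk 1: place 747 GB, 253 GB left
disk 2: place 711 GB, 289 GB left
disk 3: place 616 GB, 384 GB left
disk 4: place 614 GB, 386 GB left
disk 5: place 594 GB, 406 GB left
disk 3: place 300 GB, 84 GB left
disk 4: place 298 GB, 88 GB left
disk 5: place 292 GB, 114 GB left
disk 1: place 234 GB, 19 GB left
disk 2: place 179 GB, 110 GB left
disk 2: place 87 GB, 23 GB left
5 disks × 1000 GB = 5000 GB; used 4672 GB; unused 328 GB.

328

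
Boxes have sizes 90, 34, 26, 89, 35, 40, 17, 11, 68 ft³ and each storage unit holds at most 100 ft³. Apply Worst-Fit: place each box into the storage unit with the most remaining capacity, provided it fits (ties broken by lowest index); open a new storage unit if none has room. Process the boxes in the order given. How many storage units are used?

90 ft³ → storage unit 1 (remaining 10 ft³)
34 ft³ → storage unit 2 (remaining 66 ft³)
26 ft³ → storage unit 2 (remaining 40 ft³)
89 ft³ → storage unit 3 (remaining 11 ft³)
35 ft³ → storage unit 2 (remaining 5 ft³)
40 ft³ → storage unit 4 (remaining 60 ft³)
17 ft³ → storage unit 4 (remaining 43 ft³)
11 ft³ → storage unit 4 (remaining 32 ft³)
68 ft³ → storage unit 5 (remaining 32 ft³)

5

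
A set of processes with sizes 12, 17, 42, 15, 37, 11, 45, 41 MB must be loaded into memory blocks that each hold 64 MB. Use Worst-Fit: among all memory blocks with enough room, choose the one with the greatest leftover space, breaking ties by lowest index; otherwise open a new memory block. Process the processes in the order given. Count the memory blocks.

5 memory blocks

Put 12 MB in memory block 1; 52 MB remain.
Put 17 MB in memory block 1; 35 MB remain.
Put 42 MB in memory block 2; 22 MB remain.
Put 15 MB in memory block 1; 20 MB remain.
Put 37 MB in memory block 3; 27 MB remain.
Put 11 MB in memory block 3; 16 MB remain.
Put 45 MB in memory block 4; 19 MB remain.
Put 41 MB in memory block 5; 23 MB remain.
Final memory blocks: [12,17,15] [42] [37,11] [45] [41].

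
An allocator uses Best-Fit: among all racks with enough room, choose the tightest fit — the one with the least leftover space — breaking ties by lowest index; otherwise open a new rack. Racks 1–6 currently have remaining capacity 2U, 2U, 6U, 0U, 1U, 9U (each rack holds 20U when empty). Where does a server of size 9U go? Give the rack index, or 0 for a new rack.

Racks with room: rack 6 (9U).
Tightest fit is rack 6 with 9U free.

6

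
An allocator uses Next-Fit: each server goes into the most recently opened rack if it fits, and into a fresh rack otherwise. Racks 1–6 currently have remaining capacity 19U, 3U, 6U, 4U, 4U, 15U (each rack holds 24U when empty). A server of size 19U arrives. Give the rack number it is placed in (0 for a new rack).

Next-Fit only looks at rack 6, which has 15U free.
19U does not fit, so a new rack is opened.

0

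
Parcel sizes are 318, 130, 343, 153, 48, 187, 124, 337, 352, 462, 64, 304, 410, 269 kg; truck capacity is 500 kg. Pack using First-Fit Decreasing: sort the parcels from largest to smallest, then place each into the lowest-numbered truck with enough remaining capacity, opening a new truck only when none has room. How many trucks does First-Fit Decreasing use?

Sorted descending: 462, 410, 352, 343, 337, 318, 304, 269, 187, 153, 130, 124, 64, 48.
Put 462 kg in truck 1; 38 kg remain.
Put 410 kg in truck 2; 90 kg remain.
Put 352 kg in truck 3; 148 kg remain.
Put 343 kg in truck 4; 157 kg remain.
Put 337 kg in truck 5; 163 kg remain.
Put 318 kg in truck 6; 182 kg remain.
Put 304 kg in truck 7; 196 kg remain.
Put 269 kg in truck 8; 231 kg remain.
Put 187 kg in truck 7; 9 kg remain.
Put 153 kg in truck 4; 4 kg remain.
Put 130 kg in truck 3; 18 kg remain.
Put 124 kg in truck 5; 39 kg remain.
Put 64 kg in truck 2; 26 kg remain.
Put 48 kg in truck 6; 134 kg remain.
Final trucks: [462] [410,64] [352,130] [343,153] [337,124] [318,48] [304,187] [269].

8 trucks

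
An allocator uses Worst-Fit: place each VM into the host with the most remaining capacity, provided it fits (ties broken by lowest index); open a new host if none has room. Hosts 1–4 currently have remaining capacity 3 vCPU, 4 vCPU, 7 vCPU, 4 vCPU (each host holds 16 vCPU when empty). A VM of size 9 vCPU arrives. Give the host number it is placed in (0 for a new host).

No host has ≥ 9 vCPU free, so a new host is opened.

0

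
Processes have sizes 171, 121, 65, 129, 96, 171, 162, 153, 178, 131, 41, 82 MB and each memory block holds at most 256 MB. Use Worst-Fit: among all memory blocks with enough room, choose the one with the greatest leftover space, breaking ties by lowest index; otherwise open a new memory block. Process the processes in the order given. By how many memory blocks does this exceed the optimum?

1

Worst-Fit: [171] [121,65] [129,96] [171] [162] [153,82] [178] [131,41] → 8 memory blocks.
7 processes exceed 128 MB (half the capacity), and no two of those can share a memory block, so at least 7 memory blocks are needed.
An optimal packing achieves that bound: [178,65] [171,82] [171,41] [162] [153,96] [131,121] [129] → 7 memory blocks.
Excess: 8 − 7 = 1.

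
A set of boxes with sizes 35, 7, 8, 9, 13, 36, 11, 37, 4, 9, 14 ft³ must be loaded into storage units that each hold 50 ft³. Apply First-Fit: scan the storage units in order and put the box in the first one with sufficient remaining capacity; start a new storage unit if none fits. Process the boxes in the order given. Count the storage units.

storage unit 1: place 35 ft³, 15 ft³ left
storage unit 1: place 7 ft³, 8 ft³ left
storage unit 1: place 8 ft³, 0 ft³ left
storage unit 2: place 9 ft³, 41 ft³ left
storage unit 2: place 13 ft³, 28 ft³ left
storage unit 3: place 36 ft³, 14 ft³ left
storage unit 2: place 11 ft³, 17 ft³ left
storage unit 4: place 37 ft³, 13 ft³ left
storage unit 2: place 4 ft³, 13 ft³ left
storage unit 2: place 9 ft³, 4 ft³ left
storage unit 3: place 14 ft³, 0 ft³ left

4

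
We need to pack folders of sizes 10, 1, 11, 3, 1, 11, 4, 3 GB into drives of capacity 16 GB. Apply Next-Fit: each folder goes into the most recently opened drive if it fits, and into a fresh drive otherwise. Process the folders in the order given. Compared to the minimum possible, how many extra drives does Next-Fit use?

1

Next-Fit: [10,1] [11,3,1] [11,4] [3] → 4 drives.
Total size 44 GB; any packing needs at least ⌈44/16⌉ = 3 drives.
An optimal packing achieves that bound: [11,4,1] [11,3,1] [10,3] → 3 drives.
Excess: 4 − 3 = 1.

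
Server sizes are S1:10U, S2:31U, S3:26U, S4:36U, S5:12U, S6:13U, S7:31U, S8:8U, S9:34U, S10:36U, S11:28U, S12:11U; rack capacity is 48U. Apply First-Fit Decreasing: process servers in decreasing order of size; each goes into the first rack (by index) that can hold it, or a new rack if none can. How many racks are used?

Sorted descending: 36, 36, 34, 31, 31, 28, 26, 13, 12, 11, 10, 8.
36U → rack 1 (remaining 12U)
36U → rack 2 (remaining 12U)
34U → rack 3 (remaining 14U)
31U → rack 4 (remaining 17U)
31U → rack 5 (remaining 17U)
28U → rack 6 (remaining 20U)
26U → rack 7 (remaining 22U)
13U → rack 3 (remaining 1U)
12U → rack 1 (remaining 0U)
11U → rack 2 (remaining 1U)
10U → rack 4 (remaining 7U)
8U → rack 5 (remaining 9U)

7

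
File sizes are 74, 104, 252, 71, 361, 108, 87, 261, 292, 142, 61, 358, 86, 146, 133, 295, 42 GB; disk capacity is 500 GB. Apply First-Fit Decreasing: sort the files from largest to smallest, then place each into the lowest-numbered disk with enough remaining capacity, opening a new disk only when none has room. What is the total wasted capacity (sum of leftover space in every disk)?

Sorted descending: 361, 358, 295, 292, 261, 252, 146, 142, 133, 108, 104, 87, 86, 74, 71, 61, 42.
361 GB → disk 1 (remaining 139 GB)
358 GB → disk 2 (remaining 142 GB)
295 GB → disk 3 (remaining 205 GB)
292 GB → disk 4 (remaining 208 GB)
261 GB → disk 5 (remaining 239 GB)
252 GB → disk 6 (remaining 248 GB)
146 GB → disk 3 (remaining 59 GB)
142 GB → disk 2 (remaining 0 GB)
133 GB → disk 1 (remaining 6 GB)
108 GB → disk 4 (remaining 100 GB)
104 GB → disk 5 (remaining 135 GB)
87 GB → disk 4 (remaining 13 GB)
86 GB → disk 5 (remaining 49 GB)
74 GB → disk 6 (remaining 174 GB)
71 GB → disk 6 (remaining 103 GB)
61 GB → disk 6 (remaining 42 GB)
42 GB → disk 3 (remaining 17 GB)
6 disks × 500 GB = 3000 GB; used 2873 GB; unused 127 GB.

127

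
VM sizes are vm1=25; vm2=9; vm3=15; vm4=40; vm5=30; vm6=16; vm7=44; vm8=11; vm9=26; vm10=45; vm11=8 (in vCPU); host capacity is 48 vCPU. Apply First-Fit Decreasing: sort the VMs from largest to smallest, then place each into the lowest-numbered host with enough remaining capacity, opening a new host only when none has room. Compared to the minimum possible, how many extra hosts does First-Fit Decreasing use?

0

First-Fit Decreasing: [45] [44] [40,8] [30,16] [26,15] [25,11,9] → 6 hosts.
Total size 269 vCPU; any packing needs at least ⌈269/48⌉ = 6 hosts.
So 6 is already optimal.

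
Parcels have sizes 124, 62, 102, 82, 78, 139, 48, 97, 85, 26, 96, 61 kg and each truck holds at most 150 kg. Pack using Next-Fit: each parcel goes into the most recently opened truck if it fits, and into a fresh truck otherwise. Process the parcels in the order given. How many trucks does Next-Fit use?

10 trucks

124 kg → truck 1 (remaining 26 kg)
62 kg → truck 2 (remaining 88 kg)
102 kg → truck 3 (remaining 48 kg)
82 kg → truck 4 (remaining 68 kg)
78 kg → truck 5 (remaining 72 kg)
139 kg → truck 6 (remaining 11 kg)
48 kg → truck 7 (remaining 102 kg)
97 kg → truck 7 (remaining 5 kg)
85 kg → truck 8 (remaining 65 kg)
26 kg → truck 8 (remaining 39 kg)
96 kg → truck 9 (remaining 54 kg)
61 kg → truck 10 (remaining 89 kg)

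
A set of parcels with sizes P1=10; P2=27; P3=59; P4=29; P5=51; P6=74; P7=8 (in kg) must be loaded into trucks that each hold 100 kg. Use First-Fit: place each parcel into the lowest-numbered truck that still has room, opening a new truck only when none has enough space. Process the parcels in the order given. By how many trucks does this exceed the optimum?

0

First-Fit: [10,27,59] [29,51,8] [74] → 3 trucks.
Total size 258 kg; any packing needs at least ⌈258/100⌉ = 3 trucks.
So 3 is already optimal.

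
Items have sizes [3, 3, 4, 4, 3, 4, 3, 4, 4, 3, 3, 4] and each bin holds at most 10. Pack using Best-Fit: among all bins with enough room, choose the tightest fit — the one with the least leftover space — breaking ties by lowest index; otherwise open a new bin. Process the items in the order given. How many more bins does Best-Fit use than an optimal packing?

Best-Fit: [3,3,4] [4,3,3] [4,4] [4,3,3] [4] → 5 bins.
Total size 42; any packing needs at least ⌈42/10⌉ = 5 bins.
So 5 is already optimal.

0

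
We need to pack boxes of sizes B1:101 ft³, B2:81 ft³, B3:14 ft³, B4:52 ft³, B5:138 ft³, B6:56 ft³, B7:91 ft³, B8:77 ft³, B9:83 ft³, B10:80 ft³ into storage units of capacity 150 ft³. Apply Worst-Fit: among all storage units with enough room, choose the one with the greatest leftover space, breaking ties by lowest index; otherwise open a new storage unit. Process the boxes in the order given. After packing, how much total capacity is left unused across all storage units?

Put B1 (101 ft³) in storage unit 1; 49 ft³ remain.
Put B2 (81 ft³) in storage unit 2; 69 ft³ remain.
Put B3 (14 ft³) in storage unit 2; 55 ft³ remain.
Put B4 (52 ft³) in storage unit 2; 3 ft³ remain.
Put B5 (138 ft³) in storage unit 3; 12 ft³ remain.
Put B6 (56 ft³) in storage unit 4; 94 ft³ remain.
Put B7 (91 ft³) in storage unit 4; 3 ft³ remain.
Put B8 (77 ft³) in storage unit 5; 73 ft³ remain.
Put B9 (83 ft³) in storage unit 6; 67 ft³ remain.
Put B10 (80 ft³) in storage unit 7; 70 ft³ remain.
7 storage units × 150 ft³ = 1050 ft³; used 773 ft³; unused 277 ft³.

277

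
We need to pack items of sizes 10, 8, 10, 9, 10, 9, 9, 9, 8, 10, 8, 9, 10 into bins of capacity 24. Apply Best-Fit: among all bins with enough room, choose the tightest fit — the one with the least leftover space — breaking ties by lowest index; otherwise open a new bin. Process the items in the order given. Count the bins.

10 → bin 1 (remaining 14)
8 → bin 1 (remaining 6)
10 → bin 2 (remaining 14)
9 → bin 2 (remaining 5)
10 → bin 3 (remaining 14)
9 → bin 3 (remaining 5)
9 → bin 4 (remaining 15)
9 → bin 4 (remaining 6)
8 → bin 5 (remaining 16)
10 → bin 5 (remaining 6)
8 → bin 6 (remaining 16)
9 → bin 6 (remaining 7)
10 → bin 7 (remaining 14)
Final bins: [10,8] [10,9] [10,9] [9,9] [8,10] [8,9] [10].

7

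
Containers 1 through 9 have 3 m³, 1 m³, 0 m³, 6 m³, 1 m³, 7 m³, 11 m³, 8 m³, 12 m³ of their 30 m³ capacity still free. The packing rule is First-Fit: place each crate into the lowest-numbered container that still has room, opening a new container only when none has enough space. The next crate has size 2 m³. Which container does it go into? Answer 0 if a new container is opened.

Containers with room: container 1 (3 m³), container 4 (6 m³), container 6 (7 m³), container 7 (11 m³), container 8 (8 m³), container 9 (12 m³).
The first with room is container 1.

1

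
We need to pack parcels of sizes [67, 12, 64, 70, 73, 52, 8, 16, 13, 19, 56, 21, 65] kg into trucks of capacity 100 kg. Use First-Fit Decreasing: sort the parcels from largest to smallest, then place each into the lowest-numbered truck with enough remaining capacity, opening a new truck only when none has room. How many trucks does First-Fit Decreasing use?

Sorted descending: 73, 70, 67, 65, 64, 56, 52, 21, 19, 16, 13, 12, 8.
73 kg → truck 1 (remaining 27 kg)
70 kg → truck 2 (remaining 30 kg)
67 kg → truck 3 (remaining 33 kg)
65 kg → truck 4 (remaining 35 kg)
64 kg → truck 5 (remaining 36 kg)
56 kg → truck 6 (remaining 44 kg)
52 kg → truck 7 (remaining 48 kg)
21 kg → truck 1 (remaining 6 kg)
19 kg → truck 2 (remaining 11 kg)
16 kg → truck 3 (remaining 17 kg)
13 kg → truck 3 (remaining 4 kg)
12 kg → truck 4 (remaining 23 kg)
8 kg → truck 2 (remaining 3 kg)
Final trucks: [73,21] [70,19,8] [67,16,13] [65,12] [64] [56] [52].

7 trucks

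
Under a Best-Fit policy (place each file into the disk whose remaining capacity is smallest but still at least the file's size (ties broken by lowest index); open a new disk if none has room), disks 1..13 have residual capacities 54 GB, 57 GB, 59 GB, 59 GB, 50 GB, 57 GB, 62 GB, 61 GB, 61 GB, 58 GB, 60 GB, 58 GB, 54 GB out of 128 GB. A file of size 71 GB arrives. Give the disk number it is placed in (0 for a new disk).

No disk has ≥ 71 GB free, so a new disk is opened.

0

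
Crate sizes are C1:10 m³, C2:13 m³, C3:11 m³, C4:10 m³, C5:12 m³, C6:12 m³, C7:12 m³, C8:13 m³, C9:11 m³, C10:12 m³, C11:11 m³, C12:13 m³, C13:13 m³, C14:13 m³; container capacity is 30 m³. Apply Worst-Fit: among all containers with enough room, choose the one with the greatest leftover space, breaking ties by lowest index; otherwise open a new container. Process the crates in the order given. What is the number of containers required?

7

C1 (10 m³) → container 1 (remaining 20 m³)
C2 (13 m³) → container 1 (remaining 7 m³)
C3 (11 m³) → container 2 (remaining 19 m³)
C4 (10 m³) → container 2 (remaining 9 m³)
C5 (12 m³) → container 3 (remaining 18 m³)
C6 (12 m³) → container 3 (remaining 6 m³)
C7 (12 m³) → container 4 (remaining 18 m³)
C8 (13 m³) → container 4 (remaining 5 m³)
C9 (11 m³) → container 5 (remaining 19 m³)
C10 (12 m³) → container 5 (remaining 7 m³)
C11 (11 m³) → container 6 (remaining 19 m³)
C12 (13 m³) → container 6 (remaining 6 m³)
C13 (13 m³) → container 7 (remaining 17 m³)
C14 (13 m³) → container 7 (remaining 4 m³)
Final containers: [10,13] [11,10] [12,12] [12,13] [11,12] [11,13] [13,13].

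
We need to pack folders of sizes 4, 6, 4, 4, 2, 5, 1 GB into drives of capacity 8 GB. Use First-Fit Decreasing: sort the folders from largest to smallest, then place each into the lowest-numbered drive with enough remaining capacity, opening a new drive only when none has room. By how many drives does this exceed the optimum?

0

First-Fit Decreasing: [6,2] [5,1] [4,4] [4] → 4 drives.
Total size 26 GB; any packing needs at least ⌈26/8⌉ = 4 drives.
So 4 is already optimal.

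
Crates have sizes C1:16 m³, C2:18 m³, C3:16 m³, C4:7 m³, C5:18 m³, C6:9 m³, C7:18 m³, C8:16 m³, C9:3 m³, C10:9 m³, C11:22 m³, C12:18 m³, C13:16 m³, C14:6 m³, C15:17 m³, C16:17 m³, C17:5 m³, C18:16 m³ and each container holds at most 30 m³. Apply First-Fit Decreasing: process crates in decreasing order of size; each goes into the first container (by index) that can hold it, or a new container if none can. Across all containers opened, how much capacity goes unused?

Sorted descending: 22, 18, 18, 18, 18, 17, 17, 16, 16, 16, 16, 16, 9, 9, 7, 6, 5, 3.
container 1: place 22 m³, 8 m³ left
container 2: place 18 m³, 12 m³ left
container 3: place 18 m³, 12 m³ left
container 4: place 18 m³, 12 m³ left
container 5: place 18 m³, 12 m³ left
container 6: place 17 m³, 13 m³ left
container 7: place 17 m³, 13 m³ left
container 8: place 16 m³, 14 m³ left
container 9: place 16 m³, 14 m³ left
container 10: place 16 m³, 14 m³ left
container 11: place 16 m³, 14 m³ left
container 12: place 16 m³, 14 m³ left
container 2: place 9 m³, 3 m³ left
container 3: place 9 m³, 3 m³ left
container 1: place 7 m³, 1 m³ left
container 4: place 6 m³, 6 m³ left
container 4: place 5 m³, 1 m³ left
container 2: place 3 m³, 0 m³ left
12 containers × 30 m³ = 360 m³; used 247 m³; unused 113 m³.

113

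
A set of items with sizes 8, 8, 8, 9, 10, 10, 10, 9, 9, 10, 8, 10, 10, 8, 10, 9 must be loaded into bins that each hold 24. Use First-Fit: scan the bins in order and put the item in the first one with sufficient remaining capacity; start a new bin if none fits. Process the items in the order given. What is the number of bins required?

bin 1: place 8, 16 left
bin 1: place 8, 8 left
bin 1: place 8, 0 left
bin 2: place 9, 15 left
bin 2: place 10, 5 left
bin 3: place 10, 14 left
bin 3: place 10, 4 left
bin 4: place 9, 15 left
bin 4: place 9, 6 left
bin 5: place 10, 14 left
bin 5: place 8, 6 left
bin 6: place 10, 14 left
bin 6: place 10, 4 left
bin 7: place 8, 16 left
bin 7: place 10, 6 left
bin 8: place 9, 15 left

8 bins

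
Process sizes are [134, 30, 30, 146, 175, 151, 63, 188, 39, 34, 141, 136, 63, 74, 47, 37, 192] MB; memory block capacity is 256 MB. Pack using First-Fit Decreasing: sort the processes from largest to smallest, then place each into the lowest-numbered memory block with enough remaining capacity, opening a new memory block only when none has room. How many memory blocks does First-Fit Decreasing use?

Sorted descending: 192, 188, 175, 151, 146, 141, 136, 134, 74, 63, 63, 47, 39, 37, 34, 30, 30.
192 MB → memory block 1 (remaining 64 MB)
188 MB → memory block 2 (remaining 68 MB)
175 MB → memory block 3 (remaining 81 MB)
151 MB → memory block 4 (remaining 105 MB)
146 MB → memory block 5 (remaining 110 MB)
141 MB → memory block 6 (remaining 115 MB)
136 MB → memory block 7 (remaining 120 MB)
134 MB → memory block 8 (remaining 122 MB)
74 MB → memory block 3 (remaining 7 MB)
63 MB → memory block 1 (remaining 1 MB)
63 MB → memory block 2 (remaining 5 MB)
47 MB → memory block 4 (remaining 58 MB)
39 MB → memory block 4 (remaining 19 MB)
37 MB → memory block 5 (remaining 73 MB)
34 MB → memory block 5 (remaining 39 MB)
30 MB → memory block 5 (remaining 9 MB)
30 MB → memory block 6 (remaining 85 MB)

8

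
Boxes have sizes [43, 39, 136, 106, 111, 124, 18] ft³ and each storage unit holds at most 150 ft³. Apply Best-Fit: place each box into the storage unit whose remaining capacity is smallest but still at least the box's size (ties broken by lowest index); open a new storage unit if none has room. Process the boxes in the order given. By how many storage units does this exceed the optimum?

Best-Fit: [43,39] [136] [106] [111] [124,18] → 5 storage units.
Total size 577 ft³; any packing needs at least ⌈577/150⌉ = 4 storage units.
An optimal packing achieves that bound: [136] [124,18] [111,39] [106,43] → 4 storage units.
Excess: 5 − 4 = 1.

1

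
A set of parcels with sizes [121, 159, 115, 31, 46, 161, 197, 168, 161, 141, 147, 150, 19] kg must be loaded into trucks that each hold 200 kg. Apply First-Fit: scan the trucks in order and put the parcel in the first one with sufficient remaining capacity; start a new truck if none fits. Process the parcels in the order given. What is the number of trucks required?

121 kg → truck 1 (remaining 79 kg)
159 kg → truck 2 (remaining 41 kg)
115 kg → truck 3 (remaining 85 kg)
31 kg → truck 1 (remaining 48 kg)
46 kg → truck 1 (remaining 2 kg)
161 kg → truck 4 (remaining 39 kg)
197 kg → truck 5 (remaining 3 kg)
168 kg → truck 6 (remaining 32 kg)
161 kg → truck 7 (remaining 39 kg)
141 kg → truck 8 (remaining 59 kg)
147 kg → truck 9 (remaining 53 kg)
150 kg → truck 10 (remaining 50 kg)
19 kg → truck 2 (remaining 22 kg)

10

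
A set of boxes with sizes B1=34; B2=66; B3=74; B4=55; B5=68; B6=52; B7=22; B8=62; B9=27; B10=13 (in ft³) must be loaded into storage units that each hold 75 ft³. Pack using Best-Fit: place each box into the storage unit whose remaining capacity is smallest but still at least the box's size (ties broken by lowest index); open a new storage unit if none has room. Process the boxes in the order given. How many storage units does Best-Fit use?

storage unit 1: place B1 (34 ft³), 41 ft³ left
storage unit 2: place B2 (66 ft³), 9 ft³ left
storage unit 3: place B3 (74 ft³), 1 ft³ left
storage unit 4: place B4 (55 ft³), 20 ft³ left
storage unit 5: place B5 (68 ft³), 7 ft³ left
storage unit 6: place B6 (52 ft³), 23 ft³ left
storage unit 6: place B7 (22 ft³), 1 ft³ left
storage unit 7: place B8 (62 ft³), 13 ft³ left
storage unit 1: place B9 (27 ft³), 14 ft³ left
storage unit 7: place B10 (13 ft³), 0 ft³ left
Final storage units: [34,27] [66] [74] [55] [68] [52,22] [62,13].

7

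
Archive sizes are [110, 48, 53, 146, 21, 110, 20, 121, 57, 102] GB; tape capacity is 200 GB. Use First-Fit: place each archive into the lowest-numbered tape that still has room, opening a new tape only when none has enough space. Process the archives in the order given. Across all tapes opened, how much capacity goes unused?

110 GB → tape 1 (remaining 90 GB)
48 GB → tape 1 (remaining 42 GB)
53 GB → tape 2 (remaining 147 GB)
146 GB → tape 2 (remaining 1 GB)
21 GB → tape 1 (remaining 21 GB)
110 GB → tape 3 (remaining 90 GB)
20 GB → tape 1 (remaining 1 GB)
121 GB → tape 4 (remaining 79 GB)
57 GB → tape 3 (remaining 33 GB)
102 GB → tape 5 (remaining 98 GB)
5 tapes × 200 GB = 1000 GB; used 788 GB; unused 212 GB.

212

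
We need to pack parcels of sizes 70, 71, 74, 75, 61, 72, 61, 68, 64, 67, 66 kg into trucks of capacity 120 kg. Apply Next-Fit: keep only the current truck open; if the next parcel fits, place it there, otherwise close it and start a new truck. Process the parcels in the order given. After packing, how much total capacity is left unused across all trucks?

Put 70 kg in truck 1; 50 kg remain.
Put 71 kg in truck 2; 49 kg remain.
Put 74 kg in truck 3; 46 kg remain.
Put 75 kg in truck 4; 45 kg remain.
Put 61 kg in truck 5; 59 kg remain.
Put 72 kg in truck 6; 48 kg remain.
Put 61 kg in truck 7; 59 kg remain.
Put 68 kg in truck 8; 52 kg remain.
Put 64 kg in truck 9; 56 kg remain.
Put 67 kg in truck 10; 53 kg remain.
Put 66 kg in truck 11; 54 kg remain.
11 trucks × 120 kg = 1320 kg; used 749 kg; unused 571 kg.

571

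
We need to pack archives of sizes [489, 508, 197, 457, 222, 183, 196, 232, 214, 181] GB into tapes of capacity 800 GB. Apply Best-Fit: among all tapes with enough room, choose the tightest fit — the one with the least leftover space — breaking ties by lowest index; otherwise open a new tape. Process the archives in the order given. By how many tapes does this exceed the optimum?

1

Best-Fit: [489,222] [508,197] [457,183] [196,232,214] [181] → 5 tapes.
Total size 2879 GB; any packing needs at least ⌈2879/800⌉ = 4 tapes.
An optimal packing achieves that bound: [508,232] [489,222] [457,214] [197,196,183,181] → 4 tapes.
Excess: 5 − 4 = 1.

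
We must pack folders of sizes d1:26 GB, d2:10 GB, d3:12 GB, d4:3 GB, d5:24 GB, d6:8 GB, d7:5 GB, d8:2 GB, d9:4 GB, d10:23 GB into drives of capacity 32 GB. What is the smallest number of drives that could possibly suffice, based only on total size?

Total size = 26 + 10 + 12 + 3 + 24 + 8 + 5 + 2 + 4 + 23 = 117 GB.
⌈117 / 32⌉ = 4.

4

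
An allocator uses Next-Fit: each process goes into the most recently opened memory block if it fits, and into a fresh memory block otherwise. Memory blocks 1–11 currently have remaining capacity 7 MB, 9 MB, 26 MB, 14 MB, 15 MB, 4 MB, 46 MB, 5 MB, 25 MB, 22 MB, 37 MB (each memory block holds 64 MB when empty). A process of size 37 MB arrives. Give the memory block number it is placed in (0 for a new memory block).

Next-Fit only looks at memory block 11, which has 37 MB free.
37 MB fits there.

11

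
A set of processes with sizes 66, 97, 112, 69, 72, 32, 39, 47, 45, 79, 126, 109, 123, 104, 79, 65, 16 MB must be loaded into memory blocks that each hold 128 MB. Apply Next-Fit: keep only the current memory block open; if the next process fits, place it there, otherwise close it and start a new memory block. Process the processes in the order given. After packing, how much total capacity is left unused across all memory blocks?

66 MB → memory block 1 (remaining 62 MB)
97 MB → memory block 2 (remaining 31 MB)
112 MB → memory block 3 (remaining 16 MB)
69 MB → memory block 4 (remaining 59 MB)
72 MB → memory block 5 (remaining 56 MB)
32 MB → memory block 5 (remaining 24 MB)
39 MB → memory block 6 (remaining 89 MB)
47 MB → memory block 6 (remaining 42 MB)
45 MB → memory block 7 (remaining 83 MB)
79 MB → memory block 7 (remaining 4 MB)
126 MB → memory block 8 (remaining 2 MB)
109 MB → memory block 9 (remaining 19 MB)
123 MB → memory block 10 (remaining 5 MB)
104 MB → memory block 11 (remaining 24 MB)
79 MB → memory block 12 (remaining 49 MB)
65 MB → memory block 13 (remaining 63 MB)
16 MB → memory block 13 (remaining 47 MB)
13 memory blocks × 128 MB = 1664 MB; used 1280 MB; unused 384 MB.

384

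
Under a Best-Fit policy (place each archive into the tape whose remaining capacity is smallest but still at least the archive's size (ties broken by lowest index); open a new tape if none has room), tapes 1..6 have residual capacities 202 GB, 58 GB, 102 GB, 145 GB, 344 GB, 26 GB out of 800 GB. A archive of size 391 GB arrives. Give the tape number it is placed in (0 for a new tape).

No tape has ≥ 391 GB free, so a new tape is opened.

0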